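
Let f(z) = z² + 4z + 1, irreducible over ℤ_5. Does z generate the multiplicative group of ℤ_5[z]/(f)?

No

|GF(5^2)^×| = 5^2 − 1 = 24. Prime factorization: 24 = 2^3·3.
f is primitive ⇔ z has order 24 in GF(5)[z]/(f), i.e. z^(24/q) ≠ 1 for each prime q | 24.
z^(12) mod f = 1
z^(8) mod f = z + 4.
Since z^(12) = 1, the order of z divides 12 < 24; not primitive.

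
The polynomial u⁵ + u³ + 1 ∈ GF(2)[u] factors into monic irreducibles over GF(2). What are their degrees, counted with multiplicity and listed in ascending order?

5

Write h(u) = u⁵ + u³ + 1.
Roots in GF(2): h(0) = 1; h(1) = 1.
Complete factorization: h(u) = (u⁵ + u³ + 1).
Factor degrees with multiplicity: 5 = 5.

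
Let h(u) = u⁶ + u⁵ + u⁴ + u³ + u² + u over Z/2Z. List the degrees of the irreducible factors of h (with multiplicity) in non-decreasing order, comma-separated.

Roots in Z/2Z: h(0) = 0 → root; h(1) = 0 → root.
Linear factors from roots: (u), (u + 1).
Complete factorization: h(u) = (u)·(u + 1)·(u² + u + 1)^2.
Factor degrees with multiplicity: 1 + 1 + 2 + 2 = 6.

1, 1, 2, 2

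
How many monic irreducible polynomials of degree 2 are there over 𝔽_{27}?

351

Gauss's count: N_{27}(2) = (1/2) Σ_{d|2} μ(2/d)·27^d.
Divisors of 2: 1, 2; μ(2/d) for each: -1, 1.
Σ = − 27^1 + 27^2 = 702.
N = 702/2 = 351.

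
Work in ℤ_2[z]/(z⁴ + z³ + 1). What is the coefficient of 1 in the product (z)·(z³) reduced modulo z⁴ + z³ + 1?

1

Multiply in ℤ_2[z]: (z)·(z³) = z⁴.
Reduce using z⁴ ≡ z³ + 1 (mod z⁴ + z³ + 1).
Reduced: z³ + 1.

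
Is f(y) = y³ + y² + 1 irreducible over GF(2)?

Yes

Check for roots in GF(2): f(0) = 1; f(1) = 1.
No roots. A degree-3 polynomial over a field with no linear factor is irreducible.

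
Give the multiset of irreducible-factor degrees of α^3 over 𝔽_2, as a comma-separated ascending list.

Write h(α) = α^3.
Roots in 𝔽_2: h(0) = 0 → root; h(1) = 1.
Linear factors from roots: (α).
Complete factorization: h(α) = (α)^3.
Factor degrees with multiplicity: 1 + 1 + 1 = 3.

1, 1, 1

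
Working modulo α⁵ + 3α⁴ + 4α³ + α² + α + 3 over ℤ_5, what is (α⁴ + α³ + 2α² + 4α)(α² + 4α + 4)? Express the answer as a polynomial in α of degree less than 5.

Multiply in ℤ_5[α]: (α⁴ + α³ + 2α² + 4α)·(α² + 4α + 4) = α⁶ + α³ + 4α² + α.
Reduce using α⁵ ≡ 2α⁴ + α³ + 4α² + 4α + 2 (mod α⁵ + 3α⁴ + 4α³ + α² + α + 3).
Reduced: 2α³ + α² + α + 4.

2α^3 + α^2 + α + 4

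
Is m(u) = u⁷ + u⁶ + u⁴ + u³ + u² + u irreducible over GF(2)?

No

Check for roots in GF(2): m(0) = 0 → root; m(1) = 0 → root.
m(0) = 0, so (u) divides m(u); m is reducible.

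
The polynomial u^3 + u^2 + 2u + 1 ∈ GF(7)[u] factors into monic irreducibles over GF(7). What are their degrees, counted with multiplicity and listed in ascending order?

Write f(u) = u^3 + u^2 + 2u + 1.
Linear factors from roots: (u + 2).
Complete factorization: f(u) = (u + 2)·(u^2 + 6u + 4).
Factor degrees with multiplicity: 1 + 2 = 3.

1, 2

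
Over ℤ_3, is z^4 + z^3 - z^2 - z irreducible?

Write P(z) = z^4 + z^3 - z^2 - z.
Check for roots in ℤ_3: P(0) = 0 → root; P(1) = 0 → root; P(2) = 0 → root.
P(0) = 0, so (z) divides P(z); P is reducible.

No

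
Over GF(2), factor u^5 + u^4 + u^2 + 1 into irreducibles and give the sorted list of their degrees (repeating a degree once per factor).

Write h(u) = u^5 + u^4 + u^2 + 1.
Roots in GF(2): h(0) = 1; h(1) = 0 → root.
Linear factors from roots: (u + 1).
Complete factorization: h(u) = (u + 1)·(u^4 + u + 1).
Factor degrees with multiplicity: 1 + 4 = 5.

1, 4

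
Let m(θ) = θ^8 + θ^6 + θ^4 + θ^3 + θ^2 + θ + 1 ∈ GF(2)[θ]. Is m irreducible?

Check for roots in GF(2): m(0) = 1; m(1) = 1.
No roots, so no linear factors.
Monic irreducibles of degree 2 over GF(2): θ^2 + θ + 1.
None of them divide m (all give nonzero remainder).
Monic irreducibles of degree 3 over GF(2): θ^3 + θ + 1, θ^3 + θ^2 + 1.
None of them divide m (all give nonzero remainder).
Monic irreducibles of degree 4 over GF(2): θ^4 + θ + 1, θ^4 + θ^3 + 1, θ^4 + θ^3 + θ^2 + θ + 1.
None of them divide m (all give nonzero remainder).
No irreducible factor of degree ≤ 4 exists, so m is irreducible over GF(2).

Yes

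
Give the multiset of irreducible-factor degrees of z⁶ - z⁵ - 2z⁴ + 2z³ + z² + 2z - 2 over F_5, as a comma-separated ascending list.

Write f(z) = z⁶ - z⁵ - 2z⁴ + 2z³ + z² + 2z - 2.
Roots in F_5: f(0) = 3; f(1) = 1; f(2) = 2; f(3) = 1; f(4) = 0 → root.
Linear factors from roots: (z + 1).
Complete factorization: f(z) = (z + 1)·(z² - 2z - 2)·(z³ + 2z + 1).
Factor degrees with multiplicity: 1 + 2 + 3 = 6.

1, 2, 3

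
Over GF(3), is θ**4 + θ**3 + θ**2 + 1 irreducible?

Write g(θ) = θ**4 + θ**3 + θ**2 + 1.
Check for roots in GF(3): g(0) = 1; g(1) = 1; g(2) = 2.
No roots, so no linear factors.
Monic irreducibles of degree 2 over GF(3): θ**2 + 1, θ**2 + θ + 2, θ**2 + 2θ + 2.
None of them divide g (all give nonzero remainder).
No irreducible factor of degree ≤ 2 exists, so g is irreducible over GF(3).

Yes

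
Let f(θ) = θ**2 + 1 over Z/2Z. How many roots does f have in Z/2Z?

Evaluate at each of the 2 elements of Z/2Z:
f(0) = 1; f(1) = 0 → root.
Roots: {1}.

1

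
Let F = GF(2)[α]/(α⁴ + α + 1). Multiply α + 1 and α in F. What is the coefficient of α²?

1

Multiply in GF(2)[α]: (α + 1)·(α) = α² + α.
Reduced: α² + α.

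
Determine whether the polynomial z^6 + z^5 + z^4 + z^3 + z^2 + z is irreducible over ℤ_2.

No

Write h(z) = z^6 + z^5 + z^4 + z^3 + z^2 + z.
Check for roots in ℤ_2: h(0) = 0 → root; h(1) = 0 → root.
h(0) = 0, so (z) divides h(z); h is reducible.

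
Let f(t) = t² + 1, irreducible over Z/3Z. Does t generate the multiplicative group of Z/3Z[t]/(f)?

No

|GF(3^2)^×| = 3^2 − 1 = 8. Prime factorization: 8 = 2^3.
f is primitive ⇔ t has order 8 in GF(3)[t]/(f), i.e. t^(8/q) ≠ 1 for each prime q | 8.
t^(4) mod f = 1
Since t^(4) = 1, the order of t divides 4 < 8; not primitive.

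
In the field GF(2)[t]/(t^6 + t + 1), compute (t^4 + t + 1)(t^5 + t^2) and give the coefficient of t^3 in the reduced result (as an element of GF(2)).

0

Multiply in GF(2)[t]: (t^4 + t + 1)·(t^5 + t^2) = t^9 + t^5 + t^3 + t^2.
Reduce using t^6 ≡ t + 1 (mod t^6 + t + 1).
Reduced: t^5 + t^4 + t^2.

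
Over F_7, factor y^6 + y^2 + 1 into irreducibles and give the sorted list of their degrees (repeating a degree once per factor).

Write h(y) = y^6 + y^2 + 1.
Complete factorization: h(y) = (y^6 + y^2 + 1).
Factor degrees with multiplicity: 6 = 6.

6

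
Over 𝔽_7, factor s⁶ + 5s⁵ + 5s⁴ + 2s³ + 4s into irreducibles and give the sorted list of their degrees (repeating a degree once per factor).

Write g(s) = s⁶ + 5s⁵ + 5s⁴ + 2s³ + 4s.
Linear factors from roots: (s), (s + 4), (s + 3).
Complete factorization: g(s) = (s)·(s + 3)·(s + 4)^2·(s² + s + 3).
Factor degrees with multiplicity: 1 + 1 + 1 + 1 + 2 = 6.

1, 1, 1, 1, 2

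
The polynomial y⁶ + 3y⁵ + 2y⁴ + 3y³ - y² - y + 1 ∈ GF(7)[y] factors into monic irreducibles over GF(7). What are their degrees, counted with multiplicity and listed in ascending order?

6

Write f(y) = y⁶ + 3y⁵ + 2y⁴ + 3y³ - y² - y + 1.
Complete factorization: f(y) = (y⁶ + 3y⁵ + 2y⁴ + 3y³ - y² - y + 1).
Factor degrees with multiplicity: 6 = 6.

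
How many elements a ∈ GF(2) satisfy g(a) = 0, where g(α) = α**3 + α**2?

2

Evaluate at each of the 2 elements of GF(2):
g(0) = 0 → root; g(1) = 0 → root.
Roots: {0, 1}.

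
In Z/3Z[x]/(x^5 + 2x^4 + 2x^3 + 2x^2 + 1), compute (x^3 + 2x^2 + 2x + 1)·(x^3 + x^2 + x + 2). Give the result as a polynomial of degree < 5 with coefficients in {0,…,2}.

Multiply in Z/3Z[x]: (x^3 + 2x^2 + 2x + 1)·(x^3 + x^2 + x + 2) = x^6 + 2x^4 + x^3 + x^2 + 2x + 2.
Reduce using x^5 ≡ x^4 + x^3 + x^2 + 2 (mod x^5 + 2x^4 + 2x^3 + 2x^2 + 1).
Reduced: x^4 + 2x^2 + x + 1.

x^4 + 2x^2 + x + 1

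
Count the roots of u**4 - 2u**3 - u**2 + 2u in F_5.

Write g(u) = u**4 - 2u**3 - u**2 + 2u.
Evaluate at each of the 5 elements of F_5:
g(0) = 0 → root; g(1) = 0 → root; g(2) = 0 → root; g(3) = 4; g(4) = 0 → root.
Roots: {0, 1, 2, 4}.

4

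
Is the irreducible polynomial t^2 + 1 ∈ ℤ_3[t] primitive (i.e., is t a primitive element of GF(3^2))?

Write f(t) = t^2 + 1.
|GF(3^2)^×| = 3^2 − 1 = 8. Prime factorization: 8 = 2^3.
f is primitive ⇔ t has order 8 in GF(3)[t]/(f), i.e. t^(8/q) ≠ 1 for each prime q | 8.
t^(4) mod f = 1
Since t^(4) = 1, the order of t divides 4 < 8; not primitive.

No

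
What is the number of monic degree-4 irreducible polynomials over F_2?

By the necklace-counting formula, N_2(4) = (1/4) Σ_{d|4} μ(4/d)·2^d.
Divisors of 4: 1, 2, 4; μ(4/d) for each: 0, -1, 1.
Σ = − 2^2 + 2^4 = 12.
N = 12/4 = 3.

3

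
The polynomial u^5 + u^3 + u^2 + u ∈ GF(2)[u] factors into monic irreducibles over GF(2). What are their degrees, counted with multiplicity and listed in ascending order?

Write h(u) = u^5 + u^3 + u^2 + u.
Roots in GF(2): h(0) = 0 → root; h(1) = 0 → root.
Linear factors from roots: (u), (u + 1).
Complete factorization: h(u) = (u)·(u + 1)·(u^3 + u^2 + 1).
Factor degrees with multiplicity: 1 + 1 + 3 = 5.

1, 1, 3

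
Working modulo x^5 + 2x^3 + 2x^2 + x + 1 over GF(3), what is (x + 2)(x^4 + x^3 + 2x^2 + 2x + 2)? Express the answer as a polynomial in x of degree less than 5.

2x^3 + x^2 + 2x

Multiply in GF(3)[x]: (x + 2)·(x^4 + x^3 + 2x^2 + 2x + 2) = x^5 + x^3 + 1.
Reduce using x^5 ≡ x^3 + x^2 + 2x + 2 (mod x^5 + 2x^3 + 2x^2 + x + 1).
Reduced: 2x^3 + x^2 + 2x.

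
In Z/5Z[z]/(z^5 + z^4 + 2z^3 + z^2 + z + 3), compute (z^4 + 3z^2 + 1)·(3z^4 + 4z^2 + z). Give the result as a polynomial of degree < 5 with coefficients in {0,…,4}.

Multiply in Z/5Z[z]: (z^4 + 3z^2 + 1)·(3z^4 + 4z^2 + z) = 3z^8 + 3z^6 + z^5 + 3z^3 + 4z^2 + z.
Reduce using z^5 ≡ 4z^4 + 3z^3 + 4z^2 + 4z + 2 (mod z^5 + z^4 + 2z^3 + z^2 + z + 3).
Reduced: z^4 + 4z^3 + 4z^2 + 2z + 3.

z^4 + 4z^3 + 4z^2 + 2z + 3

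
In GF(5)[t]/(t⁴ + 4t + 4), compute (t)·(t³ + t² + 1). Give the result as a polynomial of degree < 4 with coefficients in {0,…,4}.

Multiply in GF(5)[t]: (t)·(t³ + t² + 1) = t⁴ + t³ + t.
Reduce using t⁴ ≡ t + 1 (mod t⁴ + 4t + 4).
Reduced: t³ + 2t + 1.

t^3 + 2t + 1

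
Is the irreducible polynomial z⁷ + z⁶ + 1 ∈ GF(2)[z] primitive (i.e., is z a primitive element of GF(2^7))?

Write f(z) = z⁷ + z⁶ + 1.
|GF(2^7)^×| = 2^7 − 1 = 127. Prime factorization: 127 = 127.
f is primitive ⇔ z has order 127 in GF(2)[z]/(f), i.e. z^(127/q) ≠ 1 for each prime q | 127.
z^(1) mod f = z.
None equal 1, so z has full order 127; f is primitive.

Yes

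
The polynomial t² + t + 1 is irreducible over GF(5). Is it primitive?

No

Write f(t) = t² + t + 1.
|GF(5^2)^×| = 5^2 − 1 = 24. Prime factorization: 24 = 2^3·3.
f is primitive ⇔ t has order 24 in GF(5)[t]/(f), i.e. t^(24/q) ≠ 1 for each prime q | 24.
t^(12) mod f = 1
t^(8) mod f = 4t + 4.
Since t^(12) = 1, the order of t divides 12 < 24; not primitive.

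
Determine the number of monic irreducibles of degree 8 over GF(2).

30

x^(2^8) − x is the product of all monic irreducibles of degree dividing 8; Möbius inversion gives N = (1/8) Σ μ(8/d)·2^d.
Divisors of 8: 1, 2, 4, 8; μ(8/d) for each: 0, 0, -1, 1.
Σ = − 2^4 + 2^8 = 240.
N = 240/8 = 30.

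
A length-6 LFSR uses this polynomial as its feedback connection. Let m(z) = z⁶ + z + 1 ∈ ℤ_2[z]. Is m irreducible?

Check for roots in ℤ_2: m(0) = 1; m(1) = 1.
No roots, so no linear factors.
Monic irreducibles of degree 2 over GF(2): z² + z + 1.
None of them divide m (all give nonzero remainder).
Monic irreducibles of degree 3 over GF(2): z³ + z + 1, z³ + z² + 1.
None of them divide m (all give nonzero remainder).
No irreducible factor of degree ≤ 3 exists, so m is irreducible over GF(2).

Yes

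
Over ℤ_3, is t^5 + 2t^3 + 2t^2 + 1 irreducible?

Write g(t) = t^5 + 2t^3 + 2t^2 + 1.
Check for roots in ℤ_3: g(0) = 1; g(1) = 0 → root; g(2) = 0 → root.
g(1) = 0, so (t − 1) divides g(t); g is reducible.

No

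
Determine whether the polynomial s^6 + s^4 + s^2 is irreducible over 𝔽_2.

No

Write h(s) = s^6 + s^4 + s^2.
Check for roots in 𝔽_2: h(0) = 0 → root; h(1) = 1.
h(0) = 0, so (s) divides h(s); h is reducible.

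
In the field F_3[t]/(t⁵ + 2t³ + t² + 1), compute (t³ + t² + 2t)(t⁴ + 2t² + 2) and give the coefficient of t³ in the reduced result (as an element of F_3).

1

Multiply in F_3[t]: (t³ + t² + 2t)·(t⁴ + 2t² + 2) = t⁷ + t⁶ + t⁵ + 2t⁴ + 2t² + t.
Reduce using t⁵ ≡ t³ + 2t² + 2 (mod t⁵ + 2t³ + t² + 1).
Reduced: 2t⁴ + t³ + 2t² + 1.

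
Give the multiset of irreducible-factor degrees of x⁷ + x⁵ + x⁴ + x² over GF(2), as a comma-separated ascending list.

Write h(x) = x⁷ + x⁵ + x⁴ + x².
Roots in GF(2): h(0) = 0 → root; h(1) = 0 → root.
Linear factors from roots: (x), (x + 1).
Complete factorization: h(x) = (x)^2·(x + 1)^3·(x² + x + 1).
Factor degrees with multiplicity: 1 + 1 + 1 + 1 + 1 + 2 = 7.

1, 1, 1, 1, 1, 2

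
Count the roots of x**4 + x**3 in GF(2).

2

Write g(x) = x**4 + x**3.
Evaluate at each of the 2 elements of GF(2):
g(0) = 0 → root; g(1) = 0 → root.
Roots: {0, 1}.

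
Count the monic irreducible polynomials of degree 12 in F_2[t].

x^(2^12) − x is the product of all monic irreducibles of degree dividing 12; Möbius inversion gives N = (1/12) Σ μ(12/d)·2^d.
Divisors of 12: 1, 2, 3, 4, 6, 12; μ(12/d) for each: 0, 1, 0, -1, -1, 1.
Σ = 2^2 − 2^4 − 2^6 + 2^12 = 4020.
N = 4020/12 = 335.

335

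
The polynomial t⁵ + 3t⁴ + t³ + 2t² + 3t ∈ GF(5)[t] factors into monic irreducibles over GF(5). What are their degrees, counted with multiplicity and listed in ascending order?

Write f(t) = t⁵ + 3t⁴ + t³ + 2t² + 3t.
Roots in GF(5): f(0) = 0 → root; f(1) = 0 → root; f(2) = 2; f(3) = 0 → root; f(4) = 0 → root.
Linear factors from roots: (t), (t + 4), (t + 2), (t + 1).
Complete factorization: f(t) = (t)·(t + 2)·(t + 4)·(t + 1)^2.
Factor degrees with multiplicity: 1 + 1 + 1 + 1 + 1 = 5.

1, 1, 1, 1, 1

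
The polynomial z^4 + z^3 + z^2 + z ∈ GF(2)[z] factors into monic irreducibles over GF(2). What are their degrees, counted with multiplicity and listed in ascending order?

1, 1, 1, 1

Write h(z) = z^4 + z^3 + z^2 + z.
Roots in GF(2): h(0) = 0 → root; h(1) = 0 → root.
Linear factors from roots: (z), (z + 1).
Complete factorization: h(z) = (z)·(z + 1)^3.
Factor degrees with multiplicity: 1 + 1 + 1 + 1 = 4.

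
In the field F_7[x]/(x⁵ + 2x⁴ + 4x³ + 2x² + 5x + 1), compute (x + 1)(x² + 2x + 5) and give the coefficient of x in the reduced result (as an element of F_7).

Multiply in F_7[x]: (x + 1)·(x² + 2x + 5) = x³ + 3x² + 5.
Reduced: x³ + 3x² + 5.

0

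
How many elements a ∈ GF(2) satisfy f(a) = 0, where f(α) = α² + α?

2

Evaluate at each of the 2 elements of GF(2):
f(0) = 0 → root; f(1) = 0 → root.
Roots: {0, 1}.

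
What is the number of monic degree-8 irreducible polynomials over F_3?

810

The number of monic irreducibles of degree 8 over GF(3) is (1/8)·Σ_{d∣8} μ(8/d) 3^d.
Divisors of 8: 1, 2, 4, 8; μ(8/d) for each: 0, 0, -1, 1.
Σ = − 3^4 + 3^8 = 6480.
N = 6480/8 = 810.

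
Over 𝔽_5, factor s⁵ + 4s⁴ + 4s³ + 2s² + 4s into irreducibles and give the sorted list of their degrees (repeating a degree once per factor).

1, 1, 1, 2

Write g(s) = s⁵ + 4s⁴ + 4s³ + 2s² + 4s.
Roots in 𝔽_5: g(0) = 0 → root; g(1) = 0 → root; g(2) = 4; g(3) = 0 → root; g(4) = 2.
Linear factors from roots: (s), (s + 4), (s + 2).
Complete factorization: g(s) = (s)·(s + 2)·(s + 4)·(s² + 3s + 3).
Factor degrees with multiplicity: 1 + 1 + 1 + 2 = 5.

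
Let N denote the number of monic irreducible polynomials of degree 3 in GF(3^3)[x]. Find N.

The number of monic irreducibles of degree 3 over GF(27) is (1/3)·Σ_{d∣3} μ(3/d) 27^d.
Divisors of 3: 1, 3; μ(3/d) for each: -1, 1.
Σ = − 27^1 + 27^3 = 19656.
N = 19656/3 = 6552.

6552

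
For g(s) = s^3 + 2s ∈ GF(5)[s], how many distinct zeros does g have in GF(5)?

Evaluate at each of the 5 elements of GF(5):
g(0) = 0 → root; g(1) = 3; g(2) = 2; g(3) = 3; g(4) = 2.
Roots: {0}.

1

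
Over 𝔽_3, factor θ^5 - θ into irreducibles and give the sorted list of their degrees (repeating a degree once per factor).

1, 1, 1, 2

Write h(θ) = θ^5 - θ.
Roots in 𝔽_3: h(0) = 0 → root; h(1) = 0 → root; h(2) = 0 → root.
Linear factors from roots: (θ), (θ - 1), (θ + 1).
Complete factorization: h(θ) = (θ)·(θ + 1)·(θ - 1)·(θ^2 + 1).
Factor degrees with multiplicity: 1 + 1 + 1 + 2 = 5.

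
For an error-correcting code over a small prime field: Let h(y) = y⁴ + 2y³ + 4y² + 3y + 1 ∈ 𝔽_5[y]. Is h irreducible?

Check for roots in 𝔽_5: h(0) = 1; h(1) = 1; h(2) = 0 → root; h(3) = 1; h(4) = 1.
h(2) = 0, so (y − 2) divides h(y); h is reducible.

No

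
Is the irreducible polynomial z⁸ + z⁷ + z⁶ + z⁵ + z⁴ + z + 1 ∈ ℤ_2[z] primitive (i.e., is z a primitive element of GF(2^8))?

Write f(z) = z⁸ + z⁷ + z⁶ + z⁵ + z⁴ + z + 1.
|GF(2^8)^×| = 2^8 − 1 = 255. Prime factorization: 255 = 3·5·17.
f is primitive ⇔ z has order 255 in GF(2)[z]/(f), i.e. z^(255/q) ≠ 1 for each prime q | 255.
z^(85) mod f = z⁶ + z⁵ + z⁴.
z^(51) mod f = 1
z^(15) mod f = z⁷ + z⁴ + z³ + 1.
Since z^(51) = 1, the order of z divides 51 < 255; not primitive.

No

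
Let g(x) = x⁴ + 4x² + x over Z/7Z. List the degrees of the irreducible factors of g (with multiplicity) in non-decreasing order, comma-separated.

Linear factors from roots: (x).
Complete factorization: g(x) = (x)·(x³ + 4x + 1).
Factor degrees with multiplicity: 1 + 3 = 4.

1, 3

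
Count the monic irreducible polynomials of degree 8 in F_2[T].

Gauss's count: N_{2}(8) = (1/8) Σ_{d|8} μ(8/d)·2^d.
Divisors of 8: 1, 2, 4, 8; μ(8/d) for each: 0, 0, -1, 1.
Σ = − 2^4 + 2^8 = 240.
N = 240/8 = 30.

30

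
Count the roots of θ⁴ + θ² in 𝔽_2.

Write P(θ) = θ⁴ + θ².
Evaluate at each of the 2 elements of 𝔽_2:
P(0) = 0 → root; P(1) = 0 → root.
Roots: {0, 1}.

2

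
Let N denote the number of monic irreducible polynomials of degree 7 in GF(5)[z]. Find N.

Gauss's count: N_{5}(7) = (1/7) Σ_{d|7} μ(7/d)·5^d.
Divisors of 7: 1, 7; μ(7/d) for each: -1, 1.
Σ = − 5^1 + 5^7 = 78120.
N = 78120/7 = 11160.

11160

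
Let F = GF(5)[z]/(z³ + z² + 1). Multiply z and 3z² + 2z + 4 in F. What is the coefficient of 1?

2

Multiply in GF(5)[z]: (z)·(3z² + 2z + 4) = 3z³ + 2z² + 4z.
Reduce using z³ ≡ 4z² + 4 (mod z³ + z² + 1).
Reduced: 4z² + 4z + 2.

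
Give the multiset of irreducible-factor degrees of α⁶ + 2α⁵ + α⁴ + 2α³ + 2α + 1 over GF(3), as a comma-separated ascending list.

1, 1, 4

Write f(α) = α⁶ + 2α⁵ + α⁴ + 2α³ + 2α + 1.
Roots in GF(3): f(0) = 1; f(1) = 0 → root; f(2) = 0 → root.
Linear factors from roots: (α + 2), (α + 1).
Complete factorization: f(α) = (α + 1)·(α + 2)·(α⁴ + 2α³ + 2α² + α + 2).
Factor degrees with multiplicity: 1 + 1 + 4 = 6.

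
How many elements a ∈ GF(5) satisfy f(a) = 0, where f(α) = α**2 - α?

2

Evaluate at each of the 5 elements of GF(5):
f(0) = 0 → root; f(1) = 0 → root; f(2) = 2; f(3) = 1; f(4) = 2.
Roots: {0, 1}.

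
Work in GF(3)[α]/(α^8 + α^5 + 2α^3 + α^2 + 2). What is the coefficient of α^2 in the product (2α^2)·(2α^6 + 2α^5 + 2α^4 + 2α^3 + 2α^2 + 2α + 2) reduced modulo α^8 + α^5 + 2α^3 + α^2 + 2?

0

Multiply in GF(3)[α]: (2α^2)·(2α^6 + 2α^5 + 2α^4 + 2α^3 + 2α^2 + 2α + 2) = α^8 + α^7 + α^6 + α^5 + α^4 + α^3 + α^2.
Reduce using α^8 ≡ 2α^5 + α^3 + 2α^2 + 1 (mod α^8 + α^5 + 2α^3 + α^2 + 2).
Reduced: α^7 + α^6 + α^4 + 2α^3 + 1.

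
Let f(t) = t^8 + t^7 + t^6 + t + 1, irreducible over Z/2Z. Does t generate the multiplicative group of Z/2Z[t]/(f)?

|GF(2^8)^×| = 2^8 − 1 = 255. Prime factorization: 255 = 3·5·17.
f is primitive ⇔ t has order 255 in GF(2)[t]/(f), i.e. t^(255/q) ≠ 1 for each prime q | 255.
t^(85) mod f = t^7 + t^5 + t^3 + t^2.
t^(51) mod f = t^7 + t^4 + t + 1.
t^(15) mod f = t^7 + t^6 + t^5 + t^3 + t^2 + t.
None equal 1, so t has full order 255; f is primitive.

Yes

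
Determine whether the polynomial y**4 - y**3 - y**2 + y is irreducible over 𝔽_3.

Write f(y) = y**4 - y**3 - y**2 + y.
Check for roots in 𝔽_3: f(0) = 0 → root; f(1) = 0 → root; f(2) = 0 → root.
f(0) = 0, so (y) divides f(y); f is reducible.

No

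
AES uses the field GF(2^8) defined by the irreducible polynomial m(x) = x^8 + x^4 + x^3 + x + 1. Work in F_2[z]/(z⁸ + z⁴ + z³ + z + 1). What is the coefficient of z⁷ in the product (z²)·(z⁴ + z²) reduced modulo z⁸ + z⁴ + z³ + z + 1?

Multiply in F_2[z]: (z²)·(z⁴ + z²) = z⁶ + z⁴.
Reduced: z⁶ + z⁴.

0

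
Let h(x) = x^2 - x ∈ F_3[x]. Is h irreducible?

Check for roots in F_3: h(0) = 0 → root; h(1) = 0 → root; h(2) = 2.
h(0) = 0, so (x) divides h(x); h is reducible.

No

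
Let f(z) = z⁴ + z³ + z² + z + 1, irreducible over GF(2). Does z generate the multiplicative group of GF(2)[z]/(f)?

No

|GF(2^4)^×| = 2^4 − 1 = 15. Prime factorization: 15 = 3·5.
f is primitive ⇔ z has order 15 in GF(2)[z]/(f), i.e. z^(15/q) ≠ 1 for each prime q | 15.
z^(5) mod f = 1
z^(3) mod f = z³.
Since z^(5) = 1, the order of z divides 5 < 15; not primitive.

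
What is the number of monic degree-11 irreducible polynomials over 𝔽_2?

By the necklace-counting formula, N_2(11) = (1/11) Σ_{d|11} μ(11/d)·2^d.
Divisors of 11: 1, 11; μ(11/d) for each: -1, 1.
Σ = − 2^1 + 2^11 = 2046.
N = 2046/11 = 186.

186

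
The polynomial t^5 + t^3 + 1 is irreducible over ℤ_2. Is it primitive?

Write f(t) = t^5 + t^3 + 1.
|GF(2^5)^×| = 2^5 − 1 = 31. Prime factorization: 31 = 31.
f is primitive ⇔ t has order 31 in GF(2)[t]/(f), i.e. t^(31/q) ≠ 1 for each prime q | 31.
t^(1) mod f = t.
None equal 1, so t has full order 31; f is primitive.

Yes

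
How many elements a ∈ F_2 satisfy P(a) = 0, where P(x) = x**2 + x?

Evaluate at each of the 2 elements of F_2:
P(0) = 0 → root; P(1) = 0 → root.
Roots: {0, 1}.

2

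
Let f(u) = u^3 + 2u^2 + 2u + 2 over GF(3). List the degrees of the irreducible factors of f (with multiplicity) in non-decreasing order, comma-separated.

Roots in GF(3): f(0) = 2; f(1) = 1; f(2) = 1.
Complete factorization: f(u) = (u^3 + 2u^2 + 2u + 2).
Factor degrees with multiplicity: 3 = 3.

3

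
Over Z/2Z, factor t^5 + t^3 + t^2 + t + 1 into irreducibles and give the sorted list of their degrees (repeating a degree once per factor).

Write f(t) = t^5 + t^3 + t^2 + t + 1.
Roots in Z/2Z: f(0) = 1; f(1) = 1.
Complete factorization: f(t) = (t^5 + t^3 + t^2 + t + 1).
Factor degrees with multiplicity: 5 = 5.

5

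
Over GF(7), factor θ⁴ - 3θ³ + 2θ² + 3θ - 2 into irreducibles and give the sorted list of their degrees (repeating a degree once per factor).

Write g(θ) = θ⁴ - 3θ³ + 2θ² + 3θ - 2.
Complete factorization: g(θ) = (θ² - 2θ + 3)·(θ² - θ - 3).
Factor degrees with multiplicity: 2 + 2 = 4.

2, 2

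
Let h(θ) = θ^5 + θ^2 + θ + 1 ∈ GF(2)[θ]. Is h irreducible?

No

Check for roots in GF(2): h(0) = 1; h(1) = 0 → root.
h(1) = 0, so (θ − 1) divides h(θ); h is reducible.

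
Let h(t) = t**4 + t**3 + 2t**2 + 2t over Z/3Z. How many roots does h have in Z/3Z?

Evaluate at each of the 3 elements of Z/3Z:
h(0) = 0 → root; h(1) = 0 → root; h(2) = 0 → root.
Roots: {0, 1, 2}.

3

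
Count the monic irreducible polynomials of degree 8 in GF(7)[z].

By the necklace-counting formula, N_7(8) = (1/8) Σ_{d|8} μ(8/d)·7^d.
Divisors of 8: 1, 2, 4, 8; μ(8/d) for each: 0, 0, -1, 1.
Σ = − 7^4 + 7^8 = 5762400.
N = 5762400/8 = 720300.

720300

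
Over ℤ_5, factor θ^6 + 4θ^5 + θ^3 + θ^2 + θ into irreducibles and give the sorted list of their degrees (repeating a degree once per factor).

1, 1, 2, 2

Write h(θ) = θ^6 + 4θ^5 + θ^3 + θ^2 + θ.
Roots in ℤ_5: h(0) = 0 → root; h(1) = 3; h(2) = 1; h(3) = 0 → root; h(4) = 1.
Linear factors from roots: (θ), (θ + 2).
Complete factorization: h(θ) = (θ)·(θ + 2)·(θ^2 + 2)·(θ^2 + 2θ + 4).
Factor degrees with multiplicity: 1 + 1 + 2 + 2 = 6.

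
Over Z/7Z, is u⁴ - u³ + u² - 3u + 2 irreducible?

No

Write P(u) = u⁴ - u³ + u² - 3u + 2.
Check for roots in Z/7Z: P(0) = 2; P(1) = 0 → root; P(2) = 1; P(3) = 0 → root; P(4) = 2; P(5) = 1; P(6) = 1.
P(1) = 0, so (u − 1) divides P(u); P is reducible.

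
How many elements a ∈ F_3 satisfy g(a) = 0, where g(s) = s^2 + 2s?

Evaluate at each of the 3 elements of F_3:
g(0) = 0 → root; g(1) = 0 → root; g(2) = 2.
Roots: {0, 1}.

2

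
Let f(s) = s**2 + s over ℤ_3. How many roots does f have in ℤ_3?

Evaluate at each of the 3 elements of ℤ_3:
f(0) = 0 → root; f(1) = 2; f(2) = 0 → root.
Roots: {0, 2}.

2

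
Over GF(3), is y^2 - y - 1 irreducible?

Write P(y) = y^2 - y - 1.
Check for roots in GF(3): P(0) = 2; P(1) = 2; P(2) = 1.
No roots. A degree-2 polynomial over a field with no linear factor is irreducible.

Yes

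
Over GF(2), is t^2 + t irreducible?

No

Write m(t) = t^2 + t.
Check for roots in GF(2): m(0) = 0 → root; m(1) = 0 → root.
m(0) = 0, so (t) divides m(t); m is reducible.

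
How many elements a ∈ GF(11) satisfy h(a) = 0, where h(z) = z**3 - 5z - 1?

Evaluate at each of the 11 elements of GF(11):
h(0) = 10; h(1) = 6; h(2) = 8; h(3) = 0 → root; h(4) = 10; h(5) = 0 → root; h(6) = 9; h(7) = 10; h(8) = 9; h(9) = 1; h(10) = 3.
Roots: {3, 5}.

2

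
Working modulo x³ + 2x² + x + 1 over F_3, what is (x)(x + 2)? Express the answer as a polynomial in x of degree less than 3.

x^2 + 2x

Multiply in F_3[x]: (x)·(x + 2) = x² + 2x.
Reduced: x² + 2x.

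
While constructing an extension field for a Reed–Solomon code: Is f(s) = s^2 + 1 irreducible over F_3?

Check for roots in F_3: f(0) = 1; f(1) = 2; f(2) = 2.
No roots. A degree-2 polynomial over a field with no linear factor is irreducible.

Yes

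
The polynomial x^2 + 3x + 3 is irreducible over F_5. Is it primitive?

Write f(x) = x^2 + 3x + 3.
|GF(5^2)^×| = 5^2 − 1 = 24. Prime factorization: 24 = 2^3·3.
f is primitive ⇔ x has order 24 in GF(5)[x]/(f), i.e. x^(24/q) ≠ 1 for each prime q | 24.
x^(12) mod f = 4.
x^(8) mod f = x + 1.
None equal 1, so x has full order 24; f is primitive.

Yes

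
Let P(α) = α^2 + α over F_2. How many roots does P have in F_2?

Evaluate at each of the 2 elements of F_2:
P(0) = 0 → root; P(1) = 0 → root.
Roots: {0, 1}.

2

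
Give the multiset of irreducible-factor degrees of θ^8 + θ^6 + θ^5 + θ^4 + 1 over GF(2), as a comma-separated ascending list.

Write g(θ) = θ^8 + θ^6 + θ^5 + θ^4 + 1.
Roots in GF(2): g(0) = 1; g(1) = 1.
Complete factorization: g(θ) = (θ^8 + θ^6 + θ^5 + θ^4 + 1).
Factor degrees with multiplicity: 8 = 8.

8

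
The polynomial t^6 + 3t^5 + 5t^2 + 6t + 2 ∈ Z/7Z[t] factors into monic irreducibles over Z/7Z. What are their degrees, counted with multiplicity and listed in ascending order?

Write f(t) = t^6 + 3t^5 + 5t^2 + 6t + 2.
Complete factorization: f(t) = (t^6 + 3t^5 + 5t^2 + 6t + 2).
Factor degrees with multiplicity: 6 = 6.

6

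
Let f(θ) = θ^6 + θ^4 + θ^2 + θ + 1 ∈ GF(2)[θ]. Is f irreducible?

Check for roots in GF(2): f(0) = 1; f(1) = 1.
No roots, so no linear factors.
Monic irreducibles of degree 2 over GF(2): θ^2 + θ + 1.
None of them divide f (all give nonzero remainder).
Monic irreducibles of degree 3 over GF(2): θ^3 + θ + 1, θ^3 + θ^2 + 1.
None of them divide f (all give nonzero remainder).
No irreducible factor of degree ≤ 3 exists, so f is irreducible over GF(2).

Yes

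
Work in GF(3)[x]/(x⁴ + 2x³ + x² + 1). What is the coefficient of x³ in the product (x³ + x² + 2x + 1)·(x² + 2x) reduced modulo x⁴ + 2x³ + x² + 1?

1

Multiply in GF(3)[x]: (x³ + x² + 2x + 1)·(x² + 2x) = x⁵ + x³ + 2x² + 2x.
Reduce using x⁴ ≡ x³ + 2x² + 2 (mod x⁴ + 2x³ + x² + 1).
Reduced: x³ + x² + x + 2.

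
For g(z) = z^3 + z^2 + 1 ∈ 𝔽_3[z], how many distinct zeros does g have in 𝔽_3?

1

Evaluate at each of the 3 elements of 𝔽_3:
g(0) = 1; g(1) = 0 → root; g(2) = 1.
Roots: {1}.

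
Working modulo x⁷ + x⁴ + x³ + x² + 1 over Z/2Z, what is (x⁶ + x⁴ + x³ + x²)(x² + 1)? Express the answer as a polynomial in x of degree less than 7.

Multiply in Z/2Z[x]: (x⁶ + x⁴ + x³ + x²)·(x² + 1) = x⁸ + x⁵ + x³ + x².
Reduce using x⁷ ≡ x⁴ + x³ + x² + 1 (mod x⁷ + x⁴ + x³ + x² + 1).
Reduced: x⁴ + x² + x.

x^4 + x^2 + x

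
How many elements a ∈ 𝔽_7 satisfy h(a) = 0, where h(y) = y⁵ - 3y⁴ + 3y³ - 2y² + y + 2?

1

Evaluate at each of the 7 elements of 𝔽_7:
h(0) = 2; h(1) = 2; h(2) = 4; h(3) = 5; h(4) = 2; h(5) = 0 → root; h(6) = 6.
Roots: {5}.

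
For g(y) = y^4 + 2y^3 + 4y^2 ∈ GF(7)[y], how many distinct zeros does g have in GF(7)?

3

Evaluate at each of the 7 elements of GF(7):
g(0) = 0 → root; g(1) = 0 → root; g(2) = 6; g(3) = 3; g(4) = 0 → root; g(5) = 2; g(6) = 3.
Roots: {0, 1, 4}.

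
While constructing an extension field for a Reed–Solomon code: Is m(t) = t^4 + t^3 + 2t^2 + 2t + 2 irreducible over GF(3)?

Check for roots in GF(3): m(0) = 2; m(1) = 2; m(2) = 2.
No roots, so no linear factors.
Monic irreducibles of degree 2 over GF(3): t^2 + 1, t^2 + t + 2, t^2 + 2t + 2.
None of them divide m (all give nonzero remainder).
No irreducible factor of degree ≤ 2 exists, so m is irreducible over GF(3).

Yes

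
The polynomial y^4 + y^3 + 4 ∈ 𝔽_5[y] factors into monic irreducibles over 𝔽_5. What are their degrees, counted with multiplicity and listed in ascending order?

4

Write h(y) = y^4 + y^3 + 4.
Roots in 𝔽_5: h(0) = 4; h(1) = 1; h(2) = 3; h(3) = 2; h(4) = 4.
Complete factorization: h(y) = (y^4 + y^3 + 4).
Factor degrees with multiplicity: 4 = 4.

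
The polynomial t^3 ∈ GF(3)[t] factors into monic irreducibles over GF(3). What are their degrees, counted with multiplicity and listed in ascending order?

Write f(t) = t^3.
Roots in GF(3): f(0) = 0 → root; f(1) = 1; f(2) = 2.
Linear factors from roots: (t).
Complete factorization: f(t) = (t)^3.
Factor degrees with multiplicity: 1 + 1 + 1 = 3.

1, 1, 1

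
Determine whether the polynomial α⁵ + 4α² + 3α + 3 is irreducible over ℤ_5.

Write g(α) = α⁵ + 4α² + 3α + 3.
Check for roots in ℤ_5: g(0) = 3; g(1) = 1; g(2) = 2; g(3) = 1; g(4) = 3.
No roots, so no linear factors.
Degree-2 irreducible divisors: test the 10 monic irreducibles of degree 2 over GF(5).
None of them divide g (all give nonzero remainder).
No irreducible factor of degree ≤ 2 exists, so g is irreducible over GF(5).

Yes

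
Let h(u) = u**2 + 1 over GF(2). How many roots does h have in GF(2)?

1

Evaluate at each of the 2 elements of GF(2):
h(0) = 1; h(1) = 0 → root.
Roots: {1}.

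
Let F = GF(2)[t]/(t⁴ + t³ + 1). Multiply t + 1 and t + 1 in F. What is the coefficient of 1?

Multiply in GF(2)[t]: (t + 1)·(t + 1) = t² + 1.
Reduced: t² + 1.

1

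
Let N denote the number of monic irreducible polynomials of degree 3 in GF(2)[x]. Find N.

x^(2^3) − x is the product of all monic irreducibles of degree dividing 3; Möbius inversion gives N = (1/3) Σ μ(3/d)·2^d.
Divisors of 3: 1, 3; μ(3/d) for each: -1, 1.
Σ = − 2^1 + 2^3 = 6.
N = 6/3 = 2.

2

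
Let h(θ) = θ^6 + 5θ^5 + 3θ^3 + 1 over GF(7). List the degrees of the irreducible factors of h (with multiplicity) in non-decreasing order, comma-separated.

1, 2, 3

Linear factors from roots: (θ + 2).
Complete factorization: h(θ) = (θ + 2)·(θ^2 + 2)·(θ^3 + 3θ^2 + 6θ + 2).
Factor degrees with multiplicity: 1 + 2 + 3 = 6.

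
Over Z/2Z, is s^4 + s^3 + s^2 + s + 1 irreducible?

Yes

Write h(s) = s^4 + s^3 + s^2 + s + 1.
Check for roots in Z/2Z: h(0) = 1; h(1) = 1.
No roots, so no linear factors.
Monic irreducibles of degree 2 over GF(2): s^2 + s + 1.
None of them divide h (all give nonzero remainder).
No irreducible factor of degree ≤ 2 exists, so h is irreducible over GF(2).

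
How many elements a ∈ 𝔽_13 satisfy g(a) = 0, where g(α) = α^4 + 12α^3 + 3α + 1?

2

Evaluate at each of the 13 elements of 𝔽_13:
g(0) = 1; g(1) = 4; g(2) = 2; g(3) = 12; g(4) = 10; g(5) = 9; g(6) = 7; g(7) = 0 → root; g(8) = 8; g(9) = 10; g(10) = 9; g(11) = 6; g(12) = 0 → root.
Roots: {7, 12}.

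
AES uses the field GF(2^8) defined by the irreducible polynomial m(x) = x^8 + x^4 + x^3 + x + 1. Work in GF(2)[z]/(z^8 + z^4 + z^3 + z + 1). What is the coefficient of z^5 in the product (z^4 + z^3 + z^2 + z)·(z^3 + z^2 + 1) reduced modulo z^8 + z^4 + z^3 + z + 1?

Multiply in GF(2)[z]: (z^4 + z^3 + z^2 + z)·(z^3 + z^2 + 1) = z^7 + z^4 + z^2 + z.
Reduced: z^7 + z^4 + z^2 + z.

0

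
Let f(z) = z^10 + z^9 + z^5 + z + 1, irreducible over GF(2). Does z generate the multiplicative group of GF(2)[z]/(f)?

|GF(2^10)^×| = 2^10 − 1 = 1023. Prime factorization: 1023 = 3·11·31.
f is primitive ⇔ z has order 1023 in GF(2)[z]/(f), i.e. z^(1023/q) ≠ 1 for each prime q | 1023.
z^(341) mod f = z^9 + z^6 + z^5 + z^2 + 1.
z^(93) mod f = z^8 + z^2 + z + 1.
z^(33) mod f = 1
Since z^(33) = 1, the order of z divides 33 < 1023; not primitive.

No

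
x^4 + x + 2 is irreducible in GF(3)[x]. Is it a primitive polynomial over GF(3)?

Write f(x) = x^4 + x + 2.
|GF(3^4)^×| = 3^4 − 1 = 80. Prime factorization: 80 = 2^4·5.
f is primitive ⇔ x has order 80 in GF(3)[x]/(f), i.e. x^(80/q) ≠ 1 for each prime q | 80.
x^(40) mod f = 2.
x^(16) mod f = 2x^3 + x + 2.
None equal 1, so x has full order 80; f is primitive.

Yes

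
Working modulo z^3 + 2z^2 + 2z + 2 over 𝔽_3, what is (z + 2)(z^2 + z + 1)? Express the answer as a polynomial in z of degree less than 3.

Multiply in 𝔽_3[z]: (z + 2)·(z^2 + z + 1) = z^3 + 2.
Reduce using z^3 ≡ z^2 + z + 1 (mod z^3 + 2z^2 + 2z + 2).
Reduced: z^2 + z.

z^2 + z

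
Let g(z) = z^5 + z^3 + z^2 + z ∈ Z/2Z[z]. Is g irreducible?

No

Check for roots in Z/2Z: g(0) = 0 → root; g(1) = 0 → root.
g(0) = 0, so (z) divides g(z); g is reducible.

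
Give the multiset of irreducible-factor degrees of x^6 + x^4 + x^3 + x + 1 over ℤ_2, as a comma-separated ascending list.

Write g(x) = x^6 + x^4 + x^3 + x + 1.
Roots in ℤ_2: g(0) = 1; g(1) = 1.
Complete factorization: g(x) = (x^6 + x^4 + x^3 + x + 1).
Factor degrees with multiplicity: 6 = 6.

6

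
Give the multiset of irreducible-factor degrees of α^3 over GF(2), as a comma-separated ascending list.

Write h(α) = α^3.
Roots in GF(2): h(0) = 0 → root; h(1) = 1.
Linear factors from roots: (α).
Complete factorization: h(α) = (α)^3.
Factor degrees with multiplicity: 1 + 1 + 1 = 3.

1, 1, 1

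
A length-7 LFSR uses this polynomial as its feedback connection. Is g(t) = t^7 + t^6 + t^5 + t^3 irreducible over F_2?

Check for roots in F_2: g(0) = 0 → root; g(1) = 0 → root.
g(0) = 0, so (t) divides g(t); g is reducible.

No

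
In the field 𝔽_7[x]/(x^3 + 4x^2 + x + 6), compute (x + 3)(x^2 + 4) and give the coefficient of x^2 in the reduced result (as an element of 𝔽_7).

6

Multiply in 𝔽_7[x]: (x + 3)·(x^2 + 4) = x^3 + 3x^2 + 4x + 5.
Reduce using x^3 ≡ 3x^2 + 6x + 1 (mod x^3 + 4x^2 + x + 6).
Reduced: 6x^2 + 3x + 6.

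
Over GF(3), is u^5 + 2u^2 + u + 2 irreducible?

No

Write m(u) = u^5 + 2u^2 + u + 2.
Check for roots in GF(3): m(0) = 2; m(1) = 0 → root; m(2) = 2.
m(1) = 0, so (u − 1) divides m(u); m is reducible.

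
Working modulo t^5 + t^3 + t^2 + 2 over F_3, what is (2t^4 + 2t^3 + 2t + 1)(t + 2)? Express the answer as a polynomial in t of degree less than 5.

Multiply in F_3[t]: (2t^4 + 2t^3 + 2t + 1)·(t + 2) = 2t^5 + t^3 + 2t^2 + 2t + 2.
Reduce using t^5 ≡ 2t^3 + 2t^2 + 1 (mod t^5 + t^3 + t^2 + 2).
Reduced: 2t^3 + 2t + 1.

2t^3 + 2t + 1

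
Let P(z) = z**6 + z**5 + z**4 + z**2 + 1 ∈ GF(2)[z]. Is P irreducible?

Yes

Check for roots in GF(2): P(0) = 1; P(1) = 1.
No roots, so no linear factors.
Monic irreducibles of degree 2 over GF(2): z**2 + z + 1.
None of them divide P (all give nonzero remainder).
Monic irreducibles of degree 3 over GF(2): z**3 + z + 1, z**3 + z**2 + 1.
None of them divide P (all give nonzero remainder).
No irreducible factor of degree ≤ 3 exists, so P is irreducible over GF(2).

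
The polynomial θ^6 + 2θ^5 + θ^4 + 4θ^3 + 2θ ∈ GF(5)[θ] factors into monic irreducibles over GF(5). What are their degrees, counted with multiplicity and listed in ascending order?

Write h(θ) = θ^6 + 2θ^5 + θ^4 + 4θ^3 + 2θ.
Roots in GF(5): h(0) = 0 → root; h(1) = 0 → root; h(2) = 0 → root; h(3) = 0 → root; h(4) = 4.
Linear factors from roots: (θ), (θ + 4), (θ + 3), (θ + 2).
Complete factorization: h(θ) = (θ)·(θ + 2)·(θ + 3)·(θ + 4)·(θ^2 + 3θ + 3).
Factor degrees with multiplicity: 1 + 1 + 1 + 1 + 2 = 6.

1, 1, 1, 1, 2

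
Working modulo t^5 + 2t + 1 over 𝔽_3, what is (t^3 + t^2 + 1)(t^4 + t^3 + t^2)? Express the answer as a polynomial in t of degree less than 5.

Multiply in 𝔽_3[t]: (t^3 + t^2 + 1)·(t^4 + t^3 + t^2) = t^7 + 2t^6 + 2t^5 + 2t^4 + t^3 + t^2.
Reduce using t^5 ≡ t + 2 (mod t^5 + 2t + 1).
Reduced: 2t^4 + 2t^3 + 2t^2 + 1.

2t^4 + 2t^3 + 2t^2 + 1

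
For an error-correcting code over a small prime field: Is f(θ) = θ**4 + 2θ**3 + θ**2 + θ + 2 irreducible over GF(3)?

Yes

Check for roots in GF(3): f(0) = 2; f(1) = 1; f(2) = 1.
No roots, so no linear factors.
Monic irreducibles of degree 2 over GF(3): θ**2 + 1, θ**2 + θ + 2, θ**2 + 2θ + 2.
None of them divide f (all give nonzero remainder).
No irreducible factor of degree ≤ 2 exists, so f is irreducible over GF(3).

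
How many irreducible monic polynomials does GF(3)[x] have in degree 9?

By the necklace-counting formula, N_3(9) = (1/9) Σ_{d|9} μ(9/d)·3^d.
Divisors of 9: 1, 3, 9; μ(9/d) for each: 0, -1, 1.
Σ = − 3^3 + 3^9 = 19656.
N = 19656/9 = 2184.

2184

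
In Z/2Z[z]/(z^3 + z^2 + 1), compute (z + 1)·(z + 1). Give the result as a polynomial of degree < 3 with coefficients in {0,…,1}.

z^2 + 1

Multiply in Z/2Z[z]: (z + 1)·(z + 1) = z^2 + 1.
Reduced: z^2 + 1.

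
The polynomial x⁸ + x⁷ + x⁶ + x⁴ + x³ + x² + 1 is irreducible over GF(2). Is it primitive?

Write f(x) = x⁸ + x⁷ + x⁶ + x⁴ + x³ + x² + 1.
|GF(2^8)^×| = 2^8 − 1 = 255. Prime factorization: 255 = 3·5·17.
f is primitive ⇔ x has order 255 in GF(2)[x]/(f), i.e. x^(255/q) ≠ 1 for each prime q | 255.
x^(85) mod f = 1
x^(51) mod f = x⁶ + x³.
x^(15) mod f = x⁷ + x⁶ + x⁴ + x³ + x² + x.
Since x^(85) = 1, the order of x divides 85 < 255; not primitive.

No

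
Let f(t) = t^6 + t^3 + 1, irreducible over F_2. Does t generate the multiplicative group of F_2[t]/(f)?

No

|GF(2^6)^×| = 2^6 − 1 = 63. Prime factorization: 63 = 3^2·7.
f is primitive ⇔ t has order 63 in GF(2)[t]/(f), i.e. t^(63/q) ≠ 1 for each prime q | 63.
t^(21) mod f = t^3.
t^(9) mod f = 1
Since t^(9) = 1, the order of t divides 9 < 63; not primitive.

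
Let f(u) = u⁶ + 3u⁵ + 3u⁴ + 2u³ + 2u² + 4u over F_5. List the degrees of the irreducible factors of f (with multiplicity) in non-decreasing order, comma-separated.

Roots in F_5: f(0) = 0 → root; f(1) = 0 → root; f(2) = 0 → root; f(3) = 0 → root; f(4) = 2.
Linear factors from roots: (u), (u + 4), (u + 3), (u + 2).
Complete factorization: f(u) = (u)·(u + 2)·(u + 3)·(u + 4)·(u² + 4u + 1).
Factor degrees with multiplicity: 1 + 1 + 1 + 1 + 2 = 6.

1, 1, 1, 1, 2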